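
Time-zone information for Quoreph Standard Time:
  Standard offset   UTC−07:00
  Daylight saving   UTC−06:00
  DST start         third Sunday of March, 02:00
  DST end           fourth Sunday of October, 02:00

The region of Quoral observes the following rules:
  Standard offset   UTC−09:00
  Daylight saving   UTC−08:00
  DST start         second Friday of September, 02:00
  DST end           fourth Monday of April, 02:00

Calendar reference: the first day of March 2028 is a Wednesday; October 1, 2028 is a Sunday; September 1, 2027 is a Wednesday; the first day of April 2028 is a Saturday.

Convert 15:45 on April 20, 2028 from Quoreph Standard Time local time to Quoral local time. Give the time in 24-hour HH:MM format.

13:45

1 March 2028 is a Wednesday, so the first Sunday is March 5 and the third is March 19.
1 October 2028 is a Sunday, so the first Sunday is October 1 and the fourth is October 22.
Daylight saving runs 19 March – 22 October; April 20, 2028 is inside that window, so Quoreph Standard Time is at UTC−06:00.
15:45 Quoreph Standard Time + 6h = 21:45 UTC.
1 September 2027 is a Wednesday, so the first Friday is September 3 and the second is September 10.
1 April 2028 is a Saturday, so the first Monday is April 3 and the fourth is April 24.
At the standard offset (UTC−09:00), 21:45 UTC − 9h = 12:45 Quoral standard time.
The standard-time date in Quoral, April 20, 2028, lies within the daylight-saving period (10 September 2027 – 24 April 2028), so Quoral is on daylight time, UTC−08:00.
21:45 UTC − 8h = 13:45 Quoral.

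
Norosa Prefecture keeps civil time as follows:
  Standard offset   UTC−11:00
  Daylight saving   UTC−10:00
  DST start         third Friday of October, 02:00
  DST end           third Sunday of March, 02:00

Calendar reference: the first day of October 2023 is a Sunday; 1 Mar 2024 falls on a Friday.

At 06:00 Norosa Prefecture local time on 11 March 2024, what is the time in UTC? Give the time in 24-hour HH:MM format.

1 October 2023 is a Sunday, so the first Friday is October 6 and the third is October 20.
1 March 2024 is a Friday, so the first Sunday is March 3 and the third is March 17.
11 March 2024 lies within the daylight-saving period (20 October 2023 – 17 March 2024), so Norosa Prefecture is on daylight time, UTC−10:00.
06:00 local + 10h = 16:00 UTC.

16:00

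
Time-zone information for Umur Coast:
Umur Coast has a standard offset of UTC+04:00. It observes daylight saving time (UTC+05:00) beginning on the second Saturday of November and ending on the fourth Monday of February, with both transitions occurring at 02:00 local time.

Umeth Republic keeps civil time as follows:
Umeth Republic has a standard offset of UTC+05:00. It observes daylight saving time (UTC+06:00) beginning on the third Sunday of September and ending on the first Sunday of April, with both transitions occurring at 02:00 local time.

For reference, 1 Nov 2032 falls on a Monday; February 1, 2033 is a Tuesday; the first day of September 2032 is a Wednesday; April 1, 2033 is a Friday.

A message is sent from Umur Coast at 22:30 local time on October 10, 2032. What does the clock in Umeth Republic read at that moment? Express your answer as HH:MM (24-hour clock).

00:30

1 November 2032 is a Monday, so the first Saturday is November 6 and the second is November 13.
1 February 2033 is a Tuesday, so the first Monday is February 7 and the fourth is February 28.
Daylight saving runs 13 November 2032 – 28 February 2033; October 10, 2032 is outside that window, so Umur Coast is on standard time at UTC+04:00.
22:30 Umur Coast − 4h = 18:30 UTC.
1 September 2032 is a Wednesday, so the first Sunday is September 5 and the third is September 19.
1 April 2033 is a Friday, so the first Sunday is April 3.
At the standard offset (UTC+05:00), 18:30 UTC + 5h = 23:30 Umeth Republic standard time.
The standard-time date in Umeth Republic, October 10, 2032, falls between 19 September 2032 and 3 April 2033, so daylight saving is in effect and Umeth Republic is at UTC+06:00.
18:30 UTC + 6h = 00:30 Umeth Republic (rolling into the next day, 11 October 2032).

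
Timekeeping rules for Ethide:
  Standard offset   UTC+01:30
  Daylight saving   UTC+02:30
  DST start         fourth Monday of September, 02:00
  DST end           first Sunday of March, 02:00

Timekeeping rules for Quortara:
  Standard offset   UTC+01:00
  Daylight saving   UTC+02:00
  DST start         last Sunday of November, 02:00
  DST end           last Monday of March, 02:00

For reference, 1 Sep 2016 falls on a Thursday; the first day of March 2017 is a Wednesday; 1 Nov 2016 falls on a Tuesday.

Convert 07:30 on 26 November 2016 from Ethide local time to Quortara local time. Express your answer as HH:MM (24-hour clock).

06:00

1 September 2016 is a Thursday, so the first Monday is September 5 and the fourth is September 26.
1 March 2017 is a Wednesday, so the first Sunday is March 5.
26 November 2016 lies within the daylight-saving period (26 September 2016 – 5 March 2017), so Ethide is on daylight time, UTC+02:30.
07:30 Ethide − 2h30m = 05:00 UTC.
1 November 2016 is a Tuesday, so Sundays fall on 6, 13, 20, 27; the last is November 27.
1 March 2017 is a Wednesday, so Mondays fall on 6, 13, 20, 27; the last is March 27.
At the standard offset (UTC+01:00), 05:00 UTC + 1h = 06:00 Quortara standard time.
The standard-time date in Quortara, 26 November 2016, is outside the daylight-saving period (27 November 2016 – 27 March 2017), so Quortara is on standard time, UTC+01:00.
05:00 UTC + 1h = 06:00 Quortara.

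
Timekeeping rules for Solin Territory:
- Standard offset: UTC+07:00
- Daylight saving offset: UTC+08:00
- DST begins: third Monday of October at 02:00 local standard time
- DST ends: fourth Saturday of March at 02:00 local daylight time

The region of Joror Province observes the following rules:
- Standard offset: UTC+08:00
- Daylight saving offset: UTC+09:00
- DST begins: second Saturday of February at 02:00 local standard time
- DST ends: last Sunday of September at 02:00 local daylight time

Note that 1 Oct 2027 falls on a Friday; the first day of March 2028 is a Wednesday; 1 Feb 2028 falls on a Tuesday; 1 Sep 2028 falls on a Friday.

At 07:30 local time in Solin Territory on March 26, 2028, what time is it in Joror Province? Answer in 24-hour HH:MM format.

09:30

1 October 2027 is a Friday, so the first Monday is October 4 and the third is October 18.
1 March 2028 is a Wednesday, so the first Saturday is March 4 and the fourth is March 25.
March 26, 2028 does not fall between 18 October 2027 and 25 March 2028, so daylight saving is not in effect and Solin Territory is at UTC+07:00.
07:30 Solin Territory − 7h = 00:30 UTC.
1 February 2028 is a Tuesday, so the first Saturday is February 5 and the second is February 12.
1 September 2028 is a Friday, so Sundays fall on 3, 10, 17, 24; the last is September 24.
At the standard offset (UTC+08:00), 00:30 UTC + 8h = 08:30 Joror Province standard time.
Daylight saving runs 12 February – 24 September; the standard-time date in Joror Province, March 26, 2028, is inside that window, so Joror Province is at UTC+09:00.
00:30 UTC + 9h = 09:30 Joror Province.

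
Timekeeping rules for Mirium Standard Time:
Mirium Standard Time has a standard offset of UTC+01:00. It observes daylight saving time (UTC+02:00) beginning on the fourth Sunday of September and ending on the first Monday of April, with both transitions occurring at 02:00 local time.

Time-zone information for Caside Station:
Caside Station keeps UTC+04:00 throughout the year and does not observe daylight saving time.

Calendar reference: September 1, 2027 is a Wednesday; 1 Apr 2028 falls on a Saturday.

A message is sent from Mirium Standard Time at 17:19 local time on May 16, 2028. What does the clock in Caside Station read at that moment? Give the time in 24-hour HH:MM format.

20:19

1 September 2027 is a Wednesday, so the first Sunday is September 5 and the fourth is September 26.
1 April 2028 is a Saturday, so the first Monday is April 3.
Daylight saving runs 26 September 2027 – 3 April 2028; May 16, 2028 is outside that window, so Mirium Standard Time is on standard time at UTC+01:00.
17:19 Mirium Standard Time − 1h = 16:19 UTC.
Caside Station has no daylight saving, so its offset is UTC+04:00 year-round.
16:19 UTC + 4h = 20:19 Caside Station.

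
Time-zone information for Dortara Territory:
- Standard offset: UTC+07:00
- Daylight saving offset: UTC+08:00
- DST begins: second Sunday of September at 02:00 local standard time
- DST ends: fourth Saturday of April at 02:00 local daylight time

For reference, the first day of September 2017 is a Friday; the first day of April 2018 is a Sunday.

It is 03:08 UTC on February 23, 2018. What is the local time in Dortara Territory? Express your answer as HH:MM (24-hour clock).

1 September 2017 is a Friday, so the first Sunday is September 3 and the second is September 10.
1 April 2018 is a Sunday, so the first Saturday is April 7 and the fourth is April 28.
At the standard offset (UTC+07:00), 03:08 UTC + 7h = 10:08 Dortara Territory standard time.
The standard-time date in Dortara Territory, February 23, 2018, falls between 10 September 2017 and 28 April 2018, so daylight saving is in effect and Dortara Territory is at UTC+08:00.
03:08 UTC + 8h = 11:08 local.

11:08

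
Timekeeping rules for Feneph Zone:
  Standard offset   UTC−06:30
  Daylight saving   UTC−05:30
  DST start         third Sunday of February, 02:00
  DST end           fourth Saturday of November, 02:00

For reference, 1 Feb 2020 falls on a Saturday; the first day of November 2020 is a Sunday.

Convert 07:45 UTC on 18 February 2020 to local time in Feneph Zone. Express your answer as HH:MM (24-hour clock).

1 February 2020 is a Saturday, so the first Sunday is February 2 and the third is February 16.
1 November 2020 is a Sunday, so the first Saturday is November 7 and the fourth is November 28.
At the standard offset (UTC−06:30), 07:45 UTC − 6h30m = 01:15 Feneph Zone standard time.
Daylight saving runs 16 February – 28 November; the standard-time date in Feneph Zone, 18 February 2020, is inside that window, so Feneph Zone is at UTC−05:30.
07:45 UTC − 5h30m = 02:15 local.

02:15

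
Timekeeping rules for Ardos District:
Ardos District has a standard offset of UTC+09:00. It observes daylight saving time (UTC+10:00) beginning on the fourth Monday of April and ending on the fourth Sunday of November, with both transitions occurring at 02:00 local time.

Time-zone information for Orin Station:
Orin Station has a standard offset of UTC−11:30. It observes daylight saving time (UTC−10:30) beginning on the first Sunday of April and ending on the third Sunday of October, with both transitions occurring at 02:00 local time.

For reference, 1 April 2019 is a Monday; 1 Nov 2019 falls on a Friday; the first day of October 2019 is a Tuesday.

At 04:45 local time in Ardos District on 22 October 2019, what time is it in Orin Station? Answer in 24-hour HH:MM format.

07:15

1 April 2019 is a Monday, so the first Monday is April 1 and the fourth is April 22.
1 November 2019 is a Friday, so the first Sunday is November 3 and the fourth is November 24.
22 October 2019 falls between 22 April and 24 November, so daylight saving is in effect and Ardos District is at UTC+10:00.
04:45 Ardos District − 10h = 18:45 UTC (rolling into the previous day, 21 October 2019).
1 April 2019 is a Monday, so the first Sunday is April 7.
1 October 2019 is a Tuesday, so the first Sunday is October 6 and the third is October 20.
At the standard offset (UTC−11:30), 18:45 UTC − 11h30m = 07:15 Orin Station standard time.
The standard-time date in Orin Station, 21 October 2019, does not fall between 7 April and 20 October, so daylight saving is not in effect and Orin Station is at UTC−11:30.
18:45 UTC − 11h30m = 07:15 Orin Station.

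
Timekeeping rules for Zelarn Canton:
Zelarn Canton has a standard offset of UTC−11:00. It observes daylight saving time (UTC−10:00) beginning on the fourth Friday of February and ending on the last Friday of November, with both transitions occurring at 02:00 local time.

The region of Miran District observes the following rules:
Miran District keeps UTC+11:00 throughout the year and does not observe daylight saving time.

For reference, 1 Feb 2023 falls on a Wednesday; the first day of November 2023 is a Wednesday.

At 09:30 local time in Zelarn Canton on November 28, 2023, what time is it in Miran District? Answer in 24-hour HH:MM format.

1 February 2023 is a Wednesday, so the first Friday is February 3 and the fourth is February 24.
1 November 2023 is a Wednesday, so Fridays fall on 3, 10, 17, 24; the last is November 24.
November 28, 2023 is outside the daylight-saving period (24 February – 24 November), so Zelarn Canton is on standard time, UTC−11:00.
09:30 Zelarn Canton + 11h = 20:30 UTC.
Miran District has no daylight saving, so its offset is UTC+11:00 year-round.
20:30 UTC + 11h = 07:30 Miran District (rolling into the next day, 29 November 2023).

07:30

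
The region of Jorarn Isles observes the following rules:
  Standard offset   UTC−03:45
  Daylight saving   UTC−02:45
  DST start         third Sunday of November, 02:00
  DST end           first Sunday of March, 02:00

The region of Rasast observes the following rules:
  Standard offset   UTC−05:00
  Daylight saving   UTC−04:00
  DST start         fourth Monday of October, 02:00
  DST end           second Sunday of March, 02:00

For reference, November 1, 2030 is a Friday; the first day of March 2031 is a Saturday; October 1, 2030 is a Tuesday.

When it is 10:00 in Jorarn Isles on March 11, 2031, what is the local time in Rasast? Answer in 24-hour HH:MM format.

1 November 2030 is a Friday, so the first Sunday is November 3 and the third is November 17.
1 March 2031 is a Saturday, so the first Sunday is March 2.
March 11, 2031 does not fall between 17 November 2030 and 2 March 2031, so daylight saving is not in effect and Jorarn Isles is at UTC−03:45.
10:00 Jorarn Isles + 3h45m = 13:45 UTC.
1 October 2030 is a Tuesday, so the first Monday is October 7 and the fourth is October 28.
1 March 2031 is a Saturday, so the first Sunday is March 2 and the second is March 9.
At the standard offset (UTC−05:00), 13:45 UTC − 5h = 08:45 Rasast standard time.
The standard-time date in Rasast, March 11, 2031, is outside the daylight-saving period (28 October 2030 – 9 March 2031), so Rasast is on standard time, UTC−05:00.
13:45 UTC − 5h = 08:45 Rasast.

08:45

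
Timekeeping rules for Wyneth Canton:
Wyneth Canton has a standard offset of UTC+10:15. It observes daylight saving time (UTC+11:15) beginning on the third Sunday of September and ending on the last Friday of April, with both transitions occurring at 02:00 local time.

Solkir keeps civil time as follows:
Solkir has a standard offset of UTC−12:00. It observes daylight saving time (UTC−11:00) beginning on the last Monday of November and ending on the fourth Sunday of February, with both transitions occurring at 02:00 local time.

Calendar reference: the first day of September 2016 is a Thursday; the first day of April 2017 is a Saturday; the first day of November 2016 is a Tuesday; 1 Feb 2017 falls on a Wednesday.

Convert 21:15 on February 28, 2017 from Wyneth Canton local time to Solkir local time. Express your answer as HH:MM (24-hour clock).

1 September 2016 is a Thursday, so the first Sunday is September 4 and the third is September 18.
1 April 2017 is a Saturday, so Fridays fall on 7, 14, 21, 28; the last is April 28.
February 28, 2017 falls between 18 September 2016 and 28 April 2017, so daylight saving is in effect and Wyneth Canton is at UTC+11:15.
21:15 Wyneth Canton − 11h15m = 10:00 UTC.
1 November 2016 is a Tuesday, so Mondays fall on 7, 14, 21, 28; the last is November 28.
1 February 2017 is a Wednesday, so the first Sunday is February 5 and the fourth is February 26.
At the standard offset (UTC−12:00), 10:00 UTC − 12h = 22:00 Solkir standard time (rolling into the previous day, 27 February 2017).
Daylight saving runs 28 November 2016 – 26 February 2017; the standard-time date in Solkir, February 27, 2017, is outside that window, so Solkir is on standard time at UTC−12:00.
10:00 UTC − 12h = 22:00 Solkir (rolling into the previous day, 27 February 2017).

22:00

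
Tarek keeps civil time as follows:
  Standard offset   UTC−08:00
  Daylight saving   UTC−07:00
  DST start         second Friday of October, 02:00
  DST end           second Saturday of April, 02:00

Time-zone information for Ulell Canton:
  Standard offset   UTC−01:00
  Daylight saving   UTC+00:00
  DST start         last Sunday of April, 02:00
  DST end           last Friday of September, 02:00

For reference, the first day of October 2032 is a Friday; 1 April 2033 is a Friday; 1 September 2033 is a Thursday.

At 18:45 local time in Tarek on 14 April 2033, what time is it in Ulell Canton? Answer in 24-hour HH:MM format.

1 October 2032 is a Friday, so the first Friday is October 1 and the second is October 8.
1 April 2033 is a Friday, so the first Saturday is April 2 and the second is April 9.
14 April 2033 does not fall between 8 October 2032 and 9 April 2033, so daylight saving is not in effect and Tarek is at UTC−08:00.
18:45 Tarek + 8h = 02:45 UTC (rolling into the next day, 15 April 2033).
1 April 2033 is a Friday, so Sundays fall on 3, 10, 17, 24; the last is April 24.
1 September 2033 is a Thursday, so Fridays fall on 2, 9, 16, 23, 30; the last is September 30.
At the standard offset (UTC−01:00), 02:45 UTC − 1h = 01:45 Ulell Canton standard time.
Daylight saving runs 24 April – 30 September; the standard-time date in Ulell Canton, 15 April 2033, is outside that window, so Ulell Canton is on standard time at UTC−01:00.
02:45 UTC − 1h = 01:45 Ulell Canton.

01:45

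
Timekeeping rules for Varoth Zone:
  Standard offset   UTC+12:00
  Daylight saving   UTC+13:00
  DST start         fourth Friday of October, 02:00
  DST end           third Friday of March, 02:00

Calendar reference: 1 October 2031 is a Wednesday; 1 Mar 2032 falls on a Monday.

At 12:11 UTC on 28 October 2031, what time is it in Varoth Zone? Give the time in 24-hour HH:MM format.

01:11

1 October 2031 is a Wednesday, so the first Friday is October 3 and the fourth is October 24.
1 March 2032 is a Monday, so the first Friday is March 5 and the third is March 19.
At the standard offset (UTC+12:00), 12:11 UTC + 12h = 00:11 Varoth Zone standard time (rolling into the next day, 29 October 2031).
The standard-time date in Varoth Zone, 29 October 2031, falls between 24 October 2031 and 19 March 2032, so daylight saving is in effect and Varoth Zone is at UTC+13:00.
12:11 UTC + 13h = 01:11 local (rolling into the next day, 29 October 2031).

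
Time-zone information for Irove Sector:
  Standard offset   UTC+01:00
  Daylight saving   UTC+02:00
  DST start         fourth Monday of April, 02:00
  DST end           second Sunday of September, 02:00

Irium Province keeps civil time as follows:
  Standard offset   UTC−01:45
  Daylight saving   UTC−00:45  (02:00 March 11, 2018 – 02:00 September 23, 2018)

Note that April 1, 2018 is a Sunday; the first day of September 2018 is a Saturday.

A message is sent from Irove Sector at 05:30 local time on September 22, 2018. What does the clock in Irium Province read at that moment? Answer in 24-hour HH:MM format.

1 April 2018 is a Sunday, so the first Monday is April 2 and the fourth is April 23.
1 September 2018 is a Saturday, so the first Sunday is September 2 and the second is September 9.
September 22, 2018 is outside the daylight-saving period (23 April – 9 September), so Irove Sector is on standard time, UTC+01:00.
05:30 Irove Sector − 1h = 04:30 UTC.
At the standard offset (UTC−01:45), 04:30 UTC − 1h45m = 02:45 Irium Province standard time.
The standard-time date in Irium Province, September 22, 2018, falls between 11 March and 23 September, so daylight saving is in effect and Irium Province is at UTC−00:45.
04:30 UTC − 0h45m = 03:45 Irium Province.

03:45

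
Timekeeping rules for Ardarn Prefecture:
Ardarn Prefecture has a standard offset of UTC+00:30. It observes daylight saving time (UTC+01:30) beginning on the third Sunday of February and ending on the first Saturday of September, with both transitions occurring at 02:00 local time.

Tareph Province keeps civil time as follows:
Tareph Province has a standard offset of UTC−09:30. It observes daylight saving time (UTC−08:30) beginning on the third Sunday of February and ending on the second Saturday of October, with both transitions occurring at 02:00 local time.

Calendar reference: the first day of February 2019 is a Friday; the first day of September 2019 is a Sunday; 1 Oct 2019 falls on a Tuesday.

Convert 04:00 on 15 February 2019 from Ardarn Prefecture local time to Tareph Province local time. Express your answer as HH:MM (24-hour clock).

18:00

1 February 2019 is a Friday, so the first Sunday is February 3 and the third is February 17.
1 September 2019 is a Sunday, so the first Saturday is September 7.
Daylight saving runs 17 February – 7 September; 15 February 2019 is outside that window, so Ardarn Prefecture is on standard time at UTC+00:30.
04:00 Ardarn Prefecture − 0h30m = 03:30 UTC.
1 February 2019 is a Friday, so the first Sunday is February 3 and the third is February 17.
1 October 2019 is a Tuesday, so the first Saturday is October 5 and the second is October 12.
At the standard offset (UTC−09:30), 03:30 UTC − 9h30m = 18:00 Tareph Province standard time (rolling into the previous day, 14 February 2019).
The standard-time date in Tareph Province, 14 February 2019, is outside the daylight-saving period (17 February – 12 October), so Tareph Province is on standard time, UTC−09:30.
03:30 UTC − 9h30m = 18:00 Tareph Province (rolling into the previous day, 14 February 2019).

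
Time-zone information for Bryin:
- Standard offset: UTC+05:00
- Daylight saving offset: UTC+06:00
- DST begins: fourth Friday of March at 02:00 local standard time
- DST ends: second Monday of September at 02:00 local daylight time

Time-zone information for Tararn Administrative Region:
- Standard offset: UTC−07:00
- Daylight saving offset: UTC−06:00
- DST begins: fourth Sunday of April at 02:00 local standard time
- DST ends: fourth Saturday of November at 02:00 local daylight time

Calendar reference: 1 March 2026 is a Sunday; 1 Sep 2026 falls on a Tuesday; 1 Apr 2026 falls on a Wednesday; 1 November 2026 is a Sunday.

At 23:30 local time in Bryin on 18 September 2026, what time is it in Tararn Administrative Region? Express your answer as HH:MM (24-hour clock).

1 March 2026 is a Sunday, so the first Friday is March 6 and the fourth is March 27.
1 September 2026 is a Tuesday, so the first Monday is September 7 and the second is September 14.
18 September 2026 does not fall between 27 March and 14 September, so daylight saving is not in effect and Bryin is at UTC+05:00.
23:30 Bryin − 5h = 18:30 UTC.
1 April 2026 is a Wednesday, so the first Sunday is April 5 and the fourth is April 26.
1 November 2026 is a Sunday, so the first Saturday is November 7 and the fourth is November 28.
At the standard offset (UTC−07:00), 18:30 UTC − 7h = 11:30 Tararn Administrative Region standard time.
Daylight saving runs 26 April – 28 November; the standard-time date in Tararn Administrative Region, 18 September 2026, is inside that window, so Tararn Administrative Region is at UTC−06:00.
18:30 UTC − 6h = 12:30 Tararn Administrative Region.

12:30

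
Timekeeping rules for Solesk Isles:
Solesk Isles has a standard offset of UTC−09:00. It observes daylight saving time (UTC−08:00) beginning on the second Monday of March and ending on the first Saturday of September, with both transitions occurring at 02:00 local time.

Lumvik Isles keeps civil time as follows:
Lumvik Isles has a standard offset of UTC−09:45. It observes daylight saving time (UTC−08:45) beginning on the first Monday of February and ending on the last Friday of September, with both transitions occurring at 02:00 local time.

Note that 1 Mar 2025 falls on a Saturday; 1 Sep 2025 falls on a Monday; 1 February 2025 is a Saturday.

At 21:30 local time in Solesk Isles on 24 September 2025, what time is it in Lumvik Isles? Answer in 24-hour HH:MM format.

21:45

1 March 2025 is a Saturday, so the first Monday is March 3 and the second is March 10.
1 September 2025 is a Monday, so the first Saturday is September 6.
24 September 2025 does not fall between 10 March and 6 September, so daylight saving is not in effect and Solesk Isles is at UTC−09:00.
21:30 Solesk Isles + 9h = 06:30 UTC (rolling into the next day, 25 September 2025).
1 February 2025 is a Saturday, so the first Monday is February 3.
1 September 2025 is a Monday, so Fridays fall on 5, 12, 19, 26; the last is September 26.
At the standard offset (UTC−09:45), 06:30 UTC − 9h45m = 20:45 Lumvik Isles standard time (rolling into the previous day, 24 September 2025).
The standard-time date in Lumvik Isles, 24 September 2025, lies within the daylight-saving period (3 February – 26 September), so Lumvik Isles is on daylight time, UTC−08:45.
06:30 UTC − 8h45m = 21:45 Lumvik Isles (rolling into the previous day, 24 September 2025).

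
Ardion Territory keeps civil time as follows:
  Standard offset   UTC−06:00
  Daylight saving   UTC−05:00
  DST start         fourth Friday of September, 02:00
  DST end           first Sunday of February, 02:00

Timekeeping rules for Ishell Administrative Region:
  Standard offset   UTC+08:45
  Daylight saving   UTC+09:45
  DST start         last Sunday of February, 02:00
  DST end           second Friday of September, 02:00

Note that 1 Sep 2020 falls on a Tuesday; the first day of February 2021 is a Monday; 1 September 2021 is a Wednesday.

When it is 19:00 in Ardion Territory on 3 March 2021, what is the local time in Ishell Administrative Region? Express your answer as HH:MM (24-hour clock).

10:45

1 September 2020 is a Tuesday, so the first Friday is September 4 and the fourth is September 25.
1 February 2021 is a Monday, so the first Sunday is February 7.
3 March 2021 does not fall between 25 September 2020 and 7 February 2021, so daylight saving is not in effect and Ardion Territory is at UTC−06:00.
19:00 Ardion Territory + 6h = 01:00 UTC (rolling into the next day, 4 March 2021).
1 February 2021 is a Monday, so Sundays fall on 7, 14, 21, 28; the last is February 28.
1 September 2021 is a Wednesday, so the first Friday is September 3 and the second is September 10.
At the standard offset (UTC+08:45), 01:00 UTC + 8h45m = 09:45 Ishell Administrative Region standard time.
Daylight saving runs 28 February – 10 September; the standard-time date in Ishell Administrative Region, 4 March 2021, is inside that window, so Ishell Administrative Region is at UTC+09:45.
01:00 UTC + 9h45m = 10:45 Ishell Administrative Region.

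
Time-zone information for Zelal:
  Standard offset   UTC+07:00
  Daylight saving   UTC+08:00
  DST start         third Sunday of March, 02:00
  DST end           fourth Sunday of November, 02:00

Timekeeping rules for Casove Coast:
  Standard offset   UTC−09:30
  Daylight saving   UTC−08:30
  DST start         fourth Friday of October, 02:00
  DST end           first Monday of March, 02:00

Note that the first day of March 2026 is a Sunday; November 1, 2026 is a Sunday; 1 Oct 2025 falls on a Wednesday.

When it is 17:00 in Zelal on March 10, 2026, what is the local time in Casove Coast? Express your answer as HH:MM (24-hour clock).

00:30

1 March 2026 is a Sunday, so the first Sunday is March 1 and the third is March 15.
1 November 2026 is a Sunday, so the first Sunday is November 1 and the fourth is November 22.
Daylight saving runs 15 March – 22 November; March 10, 2026 is outside that window, so Zelal is on standard time at UTC+07:00.
17:00 Zelal − 7h = 10:00 UTC.
1 October 2025 is a Wednesday, so the first Friday is October 3 and the fourth is October 24.
1 March 2026 is a Sunday, so the first Monday is March 2.
At the standard offset (UTC−09:30), 10:00 UTC − 9h30m = 00:30 Casove Coast standard time.
The standard-time date in Casove Coast, March 10, 2026, is outside the daylight-saving period (24 October 2025 – 2 March 2026), so Casove Coast is on standard time, UTC−09:30.
10:00 UTC − 9h30m = 00:30 Casove Coast.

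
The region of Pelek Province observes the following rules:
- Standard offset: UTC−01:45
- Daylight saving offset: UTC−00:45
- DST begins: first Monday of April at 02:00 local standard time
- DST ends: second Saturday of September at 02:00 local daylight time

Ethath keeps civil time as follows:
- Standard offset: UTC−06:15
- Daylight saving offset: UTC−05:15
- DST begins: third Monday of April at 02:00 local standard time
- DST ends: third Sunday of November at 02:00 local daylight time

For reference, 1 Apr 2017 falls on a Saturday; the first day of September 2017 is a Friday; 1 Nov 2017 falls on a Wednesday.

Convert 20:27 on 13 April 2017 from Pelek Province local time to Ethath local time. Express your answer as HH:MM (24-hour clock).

1 April 2017 is a Saturday, so the first Monday is April 3.
1 September 2017 is a Friday, so the first Saturday is September 2 and the second is September 9.
13 April 2017 lies within the daylight-saving period (3 April – 9 September), so Pelek Province is on daylight time, UTC−00:45.
20:27 Pelek Province + 0h45m = 21:12 UTC.
1 April 2017 is a Saturday, so the first Monday is April 3 and the third is April 17.
1 November 2017 is a Wednesday, so the first Sunday is November 5 and the third is November 19.
At the standard offset (UTC−06:15), 21:12 UTC − 6h15m = 14:57 Ethath standard time.
The standard-time date in Ethath, 13 April 2017, does not fall between 17 April and 19 November, so daylight saving is not in effect and Ethath is at UTC−06:15.
21:12 UTC − 6h15m = 14:57 Ethath.

14:57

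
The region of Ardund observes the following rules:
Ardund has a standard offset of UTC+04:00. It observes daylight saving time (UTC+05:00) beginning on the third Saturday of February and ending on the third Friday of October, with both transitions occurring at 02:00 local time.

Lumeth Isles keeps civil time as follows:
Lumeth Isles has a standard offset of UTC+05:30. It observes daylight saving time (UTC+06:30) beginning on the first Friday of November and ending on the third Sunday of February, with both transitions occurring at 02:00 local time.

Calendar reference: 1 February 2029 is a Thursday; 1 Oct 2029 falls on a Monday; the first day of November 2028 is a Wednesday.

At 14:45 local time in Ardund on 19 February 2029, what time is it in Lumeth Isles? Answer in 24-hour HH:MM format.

15:15

1 February 2029 is a Thursday, so the first Saturday is February 3 and the third is February 17.
1 October 2029 is a Monday, so the first Friday is October 5 and the third is October 19.
19 February 2029 lies within the daylight-saving period (17 February – 19 October), so Ardund is on daylight time, UTC+05:00.
14:45 Ardund − 5h = 09:45 UTC.
1 November 2028 is a Wednesday, so the first Friday is November 3.
1 February 2029 is a Thursday, so the first Sunday is February 4 and the third is February 18.
At the standard offset (UTC+05:30), 09:45 UTC + 5h30m = 15:15 Lumeth Isles standard time.
The standard-time date in Lumeth Isles, 19 February 2029, does not fall between 3 November 2028 and 18 February 2029, so daylight saving is not in effect and Lumeth Isles is at UTC+05:30.
09:45 UTC + 5h30m = 15:15 Lumeth Isles.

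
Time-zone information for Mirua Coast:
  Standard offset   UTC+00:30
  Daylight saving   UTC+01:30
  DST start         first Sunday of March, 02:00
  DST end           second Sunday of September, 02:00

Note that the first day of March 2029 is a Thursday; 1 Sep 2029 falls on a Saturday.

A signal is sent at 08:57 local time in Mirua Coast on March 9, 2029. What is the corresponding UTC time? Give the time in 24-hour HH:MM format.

1 March 2029 is a Thursday, so the first Sunday is March 4.
1 September 2029 is a Saturday, so the first Sunday is September 2 and the second is September 9.
March 9, 2029 falls between 4 March and 9 September, so daylight saving is in effect and Mirua Coast is at UTC+01:30.
08:57 local − 1h30m = 07:27 UTC.

07:27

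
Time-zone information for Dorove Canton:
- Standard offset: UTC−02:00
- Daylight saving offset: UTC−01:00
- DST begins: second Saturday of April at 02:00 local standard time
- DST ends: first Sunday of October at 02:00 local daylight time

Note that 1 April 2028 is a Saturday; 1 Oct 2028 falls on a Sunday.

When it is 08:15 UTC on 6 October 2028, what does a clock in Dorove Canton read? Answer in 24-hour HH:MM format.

1 April 2028 is a Saturday, so the first Saturday is April 1 and the second is April 8.
1 October 2028 is a Sunday, so the first Sunday is October 1.
At the standard offset (UTC−02:00), 08:15 UTC − 2h = 06:15 Dorove Canton standard time.
Daylight saving runs 8 April – 1 October; the standard-time date in Dorove Canton, 6 October 2028, is outside that window, so Dorove Canton is on standard time at UTC−02:00.
08:15 UTC − 2h = 06:15 local.

06:15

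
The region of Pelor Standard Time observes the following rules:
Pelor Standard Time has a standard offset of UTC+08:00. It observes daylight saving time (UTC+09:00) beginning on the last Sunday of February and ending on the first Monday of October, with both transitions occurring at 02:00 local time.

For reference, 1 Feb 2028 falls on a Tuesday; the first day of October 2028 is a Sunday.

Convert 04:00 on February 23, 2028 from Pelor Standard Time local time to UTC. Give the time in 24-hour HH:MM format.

20:00

1 February 2028 is a Tuesday, so Sundays fall on 6, 13, 20, 27; the last is February 27.
1 October 2028 is a Sunday, so the first Monday is October 2.
February 23, 2028 does not fall between 27 February and 2 October, so daylight saving is not in effect and Pelor Standard Time is at UTC+08:00.
04:00 local − 8h = 20:00 UTC (rolling into the previous day, 22 February 2028).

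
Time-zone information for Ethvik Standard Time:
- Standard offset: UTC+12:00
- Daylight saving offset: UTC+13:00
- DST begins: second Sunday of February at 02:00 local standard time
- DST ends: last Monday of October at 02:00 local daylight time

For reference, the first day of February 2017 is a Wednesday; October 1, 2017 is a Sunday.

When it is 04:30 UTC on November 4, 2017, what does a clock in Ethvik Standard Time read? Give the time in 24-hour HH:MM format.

16:30

1 February 2017 is a Wednesday, so the first Sunday is February 5 and the second is February 12.
1 October 2017 is a Sunday, so Mondays fall on 2, 9, 16, 23, 30; the last is October 30.
At the standard offset (UTC+12:00), 04:30 UTC + 12h = 16:30 Ethvik Standard Time standard time.
The standard-time date in Ethvik Standard Time, November 4, 2017, is outside the daylight-saving period (12 February – 30 October), so Ethvik Standard Time is on standard time, UTC+12:00.
04:30 UTC + 12h = 16:30 local.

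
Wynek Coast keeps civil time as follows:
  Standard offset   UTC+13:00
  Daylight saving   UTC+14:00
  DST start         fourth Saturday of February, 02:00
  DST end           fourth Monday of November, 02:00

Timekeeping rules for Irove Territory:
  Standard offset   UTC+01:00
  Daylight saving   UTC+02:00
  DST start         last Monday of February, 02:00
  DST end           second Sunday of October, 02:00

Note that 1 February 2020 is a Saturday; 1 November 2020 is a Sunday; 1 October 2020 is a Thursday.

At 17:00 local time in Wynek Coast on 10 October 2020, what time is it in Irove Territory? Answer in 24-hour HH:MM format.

1 February 2020 is a Saturday, so the first Saturday is February 1 and the fourth is February 22.
1 November 2020 is a Sunday, so the first Monday is November 2 and the fourth is November 23.
10 October 2020 falls between 22 February and 23 November, so daylight saving is in effect and Wynek Coast is at UTC+14:00.
17:00 Wynek Coast − 14h = 03:00 UTC.
1 February 2020 is a Saturday, so Mondays fall on 3, 10, 17, 24; the last is February 24.
1 October 2020 is a Thursday, so the first Sunday is October 4 and the second is October 11.
At the standard offset (UTC+01:00), 03:00 UTC + 1h = 04:00 Irove Territory standard time.
The standard-time date in Irove Territory, 10 October 2020, lies within the daylight-saving period (24 February – 11 October), so Irove Territory is on daylight time, UTC+02:00.
03:00 UTC + 2h = 05:00 Irove Territory.

05:00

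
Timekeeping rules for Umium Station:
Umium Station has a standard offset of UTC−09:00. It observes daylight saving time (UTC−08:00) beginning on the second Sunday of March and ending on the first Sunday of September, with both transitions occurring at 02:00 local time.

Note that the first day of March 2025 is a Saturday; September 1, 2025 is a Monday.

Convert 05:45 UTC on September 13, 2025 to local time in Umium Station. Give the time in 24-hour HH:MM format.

20:45

1 March 2025 is a Saturday, so the first Sunday is March 2 and the second is March 9.
1 September 2025 is a Monday, so the first Sunday is September 7.
At the standard offset (UTC−09:00), 05:45 UTC − 9h = 20:45 Umium Station standard time (rolling into the previous day, 12 September 2025).
The standard-time date in Umium Station, September 12, 2025, is outside the daylight-saving period (9 March – 7 September), so Umium Station is on standard time, UTC−09:00.
05:45 UTC − 9h = 20:45 local (rolling into the previous day, 12 September 2025).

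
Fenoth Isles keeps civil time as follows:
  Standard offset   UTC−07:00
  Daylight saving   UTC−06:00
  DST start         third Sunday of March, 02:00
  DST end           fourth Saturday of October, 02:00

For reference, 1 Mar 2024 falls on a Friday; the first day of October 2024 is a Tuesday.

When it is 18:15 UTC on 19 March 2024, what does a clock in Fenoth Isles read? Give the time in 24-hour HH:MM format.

12:15

1 March 2024 is a Friday, so the first Sunday is March 3 and the third is March 17.
1 October 2024 is a Tuesday, so the first Saturday is October 5 and the fourth is October 26.
At the standard offset (UTC−07:00), 18:15 UTC − 7h = 11:15 Fenoth Isles standard time.
Daylight saving runs 17 March – 26 October; the standard-time date in Fenoth Isles, 19 March 2024, is inside that window, so Fenoth Isles is at UTC−06:00.
18:15 UTC − 6h = 12:15 local.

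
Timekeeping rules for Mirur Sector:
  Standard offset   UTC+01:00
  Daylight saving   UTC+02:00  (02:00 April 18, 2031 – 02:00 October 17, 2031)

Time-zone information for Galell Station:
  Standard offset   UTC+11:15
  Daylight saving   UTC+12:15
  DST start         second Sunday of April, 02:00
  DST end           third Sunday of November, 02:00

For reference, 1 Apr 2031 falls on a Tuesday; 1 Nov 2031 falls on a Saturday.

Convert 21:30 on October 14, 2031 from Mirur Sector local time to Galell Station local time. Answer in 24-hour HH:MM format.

October 14, 2031 falls between 18 April and 17 October, so daylight saving is in effect and Mirur Sector is at UTC+02:00.
21:30 Mirur Sector − 2h = 19:30 UTC.
1 April 2031 is a Tuesday, so the first Sunday is April 6 and the second is April 13.
1 November 2031 is a Saturday, so the first Sunday is November 2 and the third is November 16.
At the standard offset (UTC+11:15), 19:30 UTC + 11h15m = 06:45 Galell Station standard time (rolling into the next day, 15 October 2031).
Daylight saving runs 13 April – 16 November; the standard-time date in Galell Station, October 15, 2031, is inside that window, so Galell Station is at UTC+12:15.
19:30 UTC + 12h15m = 07:45 Galell Station (rolling into the next day, 15 October 2031).

07:45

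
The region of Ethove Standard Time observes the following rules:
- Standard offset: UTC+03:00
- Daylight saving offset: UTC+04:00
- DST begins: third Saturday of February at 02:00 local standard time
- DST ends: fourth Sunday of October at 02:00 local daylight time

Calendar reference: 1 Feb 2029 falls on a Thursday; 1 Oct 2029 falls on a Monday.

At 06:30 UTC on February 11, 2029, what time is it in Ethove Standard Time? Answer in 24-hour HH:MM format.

09:30

1 February 2029 is a Thursday, so the first Saturday is February 3 and the third is February 17.
1 October 2029 is a Monday, so the first Sunday is October 7 and the fourth is October 28.
At the standard offset (UTC+03:00), 06:30 UTC + 3h = 09:30 Ethove Standard Time standard time.
The standard-time date in Ethove Standard Time, February 11, 2029, is outside the daylight-saving period (17 February – 28 October), so Ethove Standard Time is on standard time, UTC+03:00.
06:30 UTC + 3h = 09:30 local.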